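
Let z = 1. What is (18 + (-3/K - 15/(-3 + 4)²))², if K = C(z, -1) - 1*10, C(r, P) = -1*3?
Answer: 1764/169 ≈ 10.438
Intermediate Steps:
C(r, P) = -3
K = -13 (K = -3 - 1*10 = -3 - 10 = -13)
(18 + (-3/K - 15/(-3 + 4)²))² = (18 + (-3/(-13) - 15/(-3 + 4)²))² = (18 + (-3*(-1/13) - 15/(1²)))² = (18 + (3/13 - 15/1))² = (18 + (3/13 - 15*1))² = (18 + (3/13 - 15))² = (18 - 192/13)² = (42/13)² = 1764/169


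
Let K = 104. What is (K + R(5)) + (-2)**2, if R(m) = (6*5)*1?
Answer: 138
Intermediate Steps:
R(m) = 30 (R(m) = 30*1 = 30)
(K + R(5)) + (-2)**2 = (104 + 30) + (-2)**2 = 134 + 4 = 138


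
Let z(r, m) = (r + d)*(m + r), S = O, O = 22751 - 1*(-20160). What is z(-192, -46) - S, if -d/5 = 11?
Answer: 15875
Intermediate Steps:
d = -55 (d = -5*11 = -55)
O = 42911 (O = 22751 + 20160 = 42911)
S = 42911
z(r, m) = (-55 + r)*(m + r) (z(r, m) = (r - 55)*(m + r) = (-55 + r)*(m + r))
z(-192, -46) - S = ((-192)² - 55*(-46) - 55*(-192) - 46*(-192)) - 1*42911 = (36864 + 2530 + 10560 + 8832) - 42911 = 58786 - 42911 = 15875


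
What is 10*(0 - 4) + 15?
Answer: -25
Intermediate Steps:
10*(0 - 4) + 15 = 10*(-4) + 15 = -40 + 15 = -25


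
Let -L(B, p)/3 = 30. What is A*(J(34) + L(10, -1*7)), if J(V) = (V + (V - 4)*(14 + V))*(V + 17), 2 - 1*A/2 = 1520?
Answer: -227955024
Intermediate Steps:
L(B, p) = -90 (L(B, p) = -3*30 = -90)
A = -3036 (A = 4 - 2*1520 = 4 - 3040 = -3036)
J(V) = (17 + V)*(V + (-4 + V)*(14 + V)) (J(V) = (V + (-4 + V)*(14 + V))*(17 + V) = (17 + V)*(V + (-4 + V)*(14 + V)))
A*(J(34) + L(10, -1*7)) = -3036*((-952 + 34³ + 28*34² + 131*34) - 90) = -3036*((-952 + 39304 + 28*1156 + 4454) - 90) = -3036*((-952 + 39304 + 32368 + 4454) - 90) = -3036*(75174 - 90) = -3036*75084 = -227955024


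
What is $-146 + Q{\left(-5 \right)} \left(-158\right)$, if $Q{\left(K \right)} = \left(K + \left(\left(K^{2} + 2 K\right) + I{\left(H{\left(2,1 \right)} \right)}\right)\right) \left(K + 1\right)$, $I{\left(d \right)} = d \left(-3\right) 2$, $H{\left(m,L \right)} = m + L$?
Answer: $-5202$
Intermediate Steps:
$H{\left(m,L \right)} = L + m$
$I{\left(d \right)} = - 6 d$ ($I{\left(d \right)} = - 3 d 2 = - 6 d$)
$Q{\left(K \right)} = \left(1 + K\right) \left(-18 + K^{2} + 3 K\right)$ ($Q{\left(K \right)} = \left(K - \left(- K^{2} - 2 K + 6 \left(1 + 2\right)\right)\right) \left(K + 1\right) = \left(K - \left(18 - K^{2} - 2 K\right)\right) \left(1 + K\right) = \left(K + \left(-18 + K^{2} + 2 K\right)\right) \left(1 + K\right) = \left(-18 + K^{2} + 3 K\right) \left(1 + K\right) = \left(1 + K\right) \left(-18 + K^{2} + 3 K\right)$)
$-146 + Q{\left(-5 \right)} \left(-158\right) = -146 + \left(-18 + \left(-5\right)^{3} - -75 + 4 \left(-5\right)^{2}\right) \left(-158\right) = -146 + \left(-18 - 125 + 75 + 4 \cdot 25\right) \left(-158\right) = -146 + \left(-18 - 125 + 75 + 100\right) \left(-158\right) = -146 + 32 \left(-158\right) = -146 - 5056 = -5202$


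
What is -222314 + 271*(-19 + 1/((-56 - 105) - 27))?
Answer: -42763315/188 ≈ -2.2746e+5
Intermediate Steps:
-222314 + 271*(-19 + 1/((-56 - 105) - 27)) = -222314 + 271*(-19 + 1/(-161 - 27)) = -222314 + 271*(-19 + 1/(-188)) = -222314 + 271*(-19 - 1/188) = -222314 + 271*(-3573/188) = -222314 - 968283/188 = -42763315/188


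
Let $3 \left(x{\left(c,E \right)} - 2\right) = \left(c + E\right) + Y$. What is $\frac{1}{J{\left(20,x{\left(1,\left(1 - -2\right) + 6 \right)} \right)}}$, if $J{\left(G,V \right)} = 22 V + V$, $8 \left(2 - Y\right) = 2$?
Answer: $\frac{12}{1633} \approx 0.0073484$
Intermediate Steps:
$Y = \frac{7}{4}$ ($Y = 2 - \frac{1}{4} = \frac{7}{4} \approx 1.75$)
$x{\left(c,E \right)} = \frac{31}{12} + \frac{E}{3} + \frac{c}{3}$ ($x{\left(c,E \right)} = 2 + \frac{\left(c + E\right) + \frac{7}{4}}{3} = 2 + \frac{\left(E + c\right) + \frac{7}{4}}{3} = 2 + \frac{\frac{7}{4} + E + c}{3} = 2 + \left(\frac{7}{12} + \frac{E}{3} + \frac{c}{3}\right) = \frac{31}{12} + \frac{E}{3} + \frac{c}{3}$)
$J{\left(G,V \right)} = 23 V$
$\frac{1}{J{\left(20,x{\left(1,\left(1 - -2\right) + 6 \right)} \right)}} = \frac{1}{23 \left(\frac{31}{12} + \frac{\left(1 - -2\right) + 6}{3} + \frac{1}{3} \cdot 1\right)} = \frac{1}{23 \left(\frac{31}{12} + \frac{\left(1 + 2\right) + 6}{3} + \frac{1}{3}\right)} = \frac{1}{23 \left(\frac{31}{12} + \frac{3 + 6}{3} + \frac{1}{3}\right)} = \frac{1}{23 \left(\frac{31}{12} + \frac{1}{3} \cdot 9 + \frac{1}{3}\right)} = \frac{1}{23 \left(\frac{31}{12} + 3 + \frac{1}{3}\right)} = \frac{1}{23 \cdot \frac{71}{12}} = \frac{1}{\frac{1633}{12}} = \frac{12}{1633}$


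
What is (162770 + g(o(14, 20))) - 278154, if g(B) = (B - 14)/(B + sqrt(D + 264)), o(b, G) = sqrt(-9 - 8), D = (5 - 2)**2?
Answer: (-14 - 115384*sqrt(273) - 115383*I*sqrt(17))/(sqrt(273) + I*sqrt(17)) ≈ -1.1538e+5 + 0.43398*I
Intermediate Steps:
D = 9 (D = 3**2 = 9)
o(b, G) = I*sqrt(17) (o(b, G) = sqrt(-17) = I*sqrt(17))
g(B) = (-14 + B)/(B + sqrt(273)) (g(B) = (B - 14)/(B + sqrt(9 + 264)) = (-14 + B)/(B + sqrt(273)))
(162770 + g(o(14, 20))) - 278154 = (162770 + (-14 + I*sqrt(17))/(I*sqrt(17) + sqrt(273))) - 278154 = (162770 + (-14 + I*sqrt(17))/(sqrt(273) + I*sqrt(17))) - 278154 = -115384 + (-14 + I*sqrt(17))/(sqrt(273) + I*sqrt(17))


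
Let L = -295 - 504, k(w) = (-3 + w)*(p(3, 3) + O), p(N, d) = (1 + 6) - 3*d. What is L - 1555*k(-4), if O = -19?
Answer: -229384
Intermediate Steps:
p(N, d) = 7 - 3*d
k(w) = 63 - 21*w (k(w) = (-3 + w)*((7 - 3*3) - 19) = (-3 + w)*((7 - 9) - 19) = (-3 + w)*(-2 - 19) = (-3 + w)*(-21) = 63 - 21*w)
L = -799
L - 1555*k(-4) = -799 - 1555*(63 - 21*(-4)) = -799 - 1555*(63 + 84) = -799 - 1555*147 = -799 - 228585 = -229384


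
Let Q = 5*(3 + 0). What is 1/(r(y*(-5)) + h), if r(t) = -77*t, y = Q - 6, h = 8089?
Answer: 1/11554 ≈ 8.6550e-5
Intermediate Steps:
Q = 15 (Q = 5*3 = 15)
y = 9 (y = 15 - 6 = 9)
1/(r(y*(-5)) + h) = 1/(-693*(-5) + 8089) = 1/(-77*(-45) + 8089) = 1/(3465 + 8089) = 1/11554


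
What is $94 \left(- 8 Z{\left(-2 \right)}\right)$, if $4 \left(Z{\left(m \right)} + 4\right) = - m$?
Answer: $2632$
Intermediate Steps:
$Z{\left(m \right)} = -4 - \frac{m}{4}$ ($Z{\left(m \right)} = -4 + \frac{\left(-1\right) m}{4} = -4 - \frac{m}{4}$)
$94 \left(- 8 Z{\left(-2 \right)}\right) = 94 \left(- 8 \left(-4 - - \frac{1}{2}\right)\right) = 94 \left(- 8 \left(-4 + \frac{1}{2}\right)\right) = 94 \left(\left(-8\right) \left(- \frac{7}{2}\right)\right) = 94 \cdot 28 = 2632$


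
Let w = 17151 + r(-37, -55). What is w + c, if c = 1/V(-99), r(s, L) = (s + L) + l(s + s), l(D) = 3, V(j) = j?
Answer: 1689137/99 ≈ 17062.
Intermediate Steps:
r(s, L) = 3 + L + s (r(s, L) = (s + L) + 3 = (L + s) + 3 = 3 + L + s)
w = 17062 (w = 17151 + (3 - 55 - 37) = 17151 - 89 = 17062)
c = -1/99 (c = 1/(-99) = -1/99 ≈ -0.010101)
w + c = 17062 - 1/99 = 1689137/99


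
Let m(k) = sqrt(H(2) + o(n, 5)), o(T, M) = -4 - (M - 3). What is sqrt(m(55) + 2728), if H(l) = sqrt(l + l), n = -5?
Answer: sqrt(2728 + 2*I) ≈ 52.23 + 0.0191*I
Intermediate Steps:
H(l) = sqrt(2)*sqrt(l) (H(l) = sqrt(2*l) = sqrt(2)*sqrt(l))
o(T, M) = -1 - M (o(T, M) = -4 - (-3 + M) = -4 + (3 - M) = -1 - M)
m(k) = 2*I (m(k) = sqrt(sqrt(2)*sqrt(2) + (-1 - 1*5)) = sqrt(2 + (-1 - 5)) = sqrt(2 - 6) = sqrt(-4) = 2*I)
sqrt(m(55) + 2728) = sqrt(2*I + 2728) = sqrt(2728 + 2*I)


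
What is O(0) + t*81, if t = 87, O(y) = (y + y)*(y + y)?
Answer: 7047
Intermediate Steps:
O(y) = 4*y² (O(y) = (2*y)*(2*y) = 4*y²)
O(0) + t*81 = 4*0² + 87*81 = 4*0 + 7047 = 0 + 7047 = 7047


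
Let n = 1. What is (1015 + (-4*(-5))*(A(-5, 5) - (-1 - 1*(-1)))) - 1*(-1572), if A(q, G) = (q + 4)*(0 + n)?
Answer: 2567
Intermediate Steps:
A(q, G) = 4 + q (A(q, G) = (q + 4)*(0 + 1) = (4 + q)*1 = 4 + q)
(1015 + (-4*(-5))*(A(-5, 5) - (-1 - 1*(-1)))) - 1*(-1572) = (1015 + (-4*(-5))*((4 - 5) - (-1 - 1*(-1)))) - 1*(-1572) = (1015 + 20*(-1 - (-1 + 1))) + 1572 = (1015 + 20*(-1 - 1*0)) + 1572 = (1015 + 20*(-1 + 0)) + 1572 = (1015 + 20*(-1)) + 1572 = (1015 - 20) + 1572 = 995 + 1572 = 2567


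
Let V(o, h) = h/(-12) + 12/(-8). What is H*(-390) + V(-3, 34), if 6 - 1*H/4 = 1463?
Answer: 6818747/3 ≈ 2.2729e+6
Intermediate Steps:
H = -5828 (H = 24 - 4*1463 = 24 - 5852 = -5828)
V(o, h) = -3/2 - h/12 (V(o, h) = h*(-1/12) + 12*(-⅛) = -h/12 - 3/2 = -3/2 - h/12)
H*(-390) + V(-3, 34) = -5828*(-390) + (-3/2 - 1/12*34) = 2272920 + (-3/2 - 17/6) = 2272920 - 13/3 = 6818747/3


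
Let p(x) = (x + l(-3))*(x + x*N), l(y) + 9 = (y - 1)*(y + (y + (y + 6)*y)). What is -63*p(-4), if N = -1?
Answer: 0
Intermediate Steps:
l(y) = -9 + (-1 + y)*(2*y + y*(6 + y)) (l(y) = -9 + (y - 1)*(y + (y + (y + 6)*y)) = -9 + (-1 + y)*(y + (y + (6 + y)*y)) = -9 + (-1 + y)*(y + (y + y*(6 + y))) = -9 + (-1 + y)*(2*y + y*(6 + y)))
p(x) = 0 (p(x) = (x + (-9 + (-3)³ - 8*(-3) + 7*(-3)²))*(x + x*(-1)) = (x + (-9 - 27 + 24 + 7*9))*(x - x) = (x + (-9 - 27 + 24 + 63))*0 = (x + 51)*0 = (51 + x)*0 = 0)
-63*p(-4) = -63*0 = 0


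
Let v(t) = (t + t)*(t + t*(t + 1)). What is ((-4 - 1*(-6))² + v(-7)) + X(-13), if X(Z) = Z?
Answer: -499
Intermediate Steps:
v(t) = 2*t*(t + t*(1 + t)) (v(t) = (2*t)*(t + t*(1 + t)) = 2*t*(t + t*(1 + t)))
((-4 - 1*(-6))² + v(-7)) + X(-13) = ((-4 - 1*(-6))² + 2*(-7)²*(2 - 7)) - 13 = ((-4 + 6)² + 2*49*(-5)) - 13 = (2² - 490) - 13 = (4 - 490) - 13 = -486 - 13 = -499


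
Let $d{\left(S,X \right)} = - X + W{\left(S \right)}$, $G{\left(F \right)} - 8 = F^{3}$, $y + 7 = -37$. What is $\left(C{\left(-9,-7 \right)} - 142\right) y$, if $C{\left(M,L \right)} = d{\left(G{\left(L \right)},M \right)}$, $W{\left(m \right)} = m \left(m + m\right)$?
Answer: $-9869948$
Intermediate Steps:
$y = -44$ ($y = -7 - 37 = -44$)
$G{\left(F \right)} = 8 + F^{3}$
$W{\left(m \right)} = 2 m^{2}$ ($W{\left(m \right)} = m 2 m = 2 m^{2}$)
$d{\left(S,X \right)} = - X + 2 S^{2}$
$C{\left(M,L \right)} = - M + 2 \left(8 + L^{3}\right)^{2}$
$\left(C{\left(-9,-7 \right)} - 142\right) y = \left(\left(\left(-1\right) \left(-9\right) + 2 \left(8 + \left(-7\right)^{3}\right)^{2}\right) - 142\right) \left(-44\right) = \left(\left(9 + 2 \left(8 - 343\right)^{2}\right) - 142\right) \left(-44\right) = \left(\left(9 + 2 \left(-335\right)^{2}\right) - 142\right) \left(-44\right) = \left(\left(9 + 2 \cdot 112225\right) - 142\right) \left(-44\right) = \left(\left(9 + 224450\right) - 142\right) \left(-44\right) = \left(224459 - 142\right) \left(-44\right) = 224317 \left(-44\right) = -9869948$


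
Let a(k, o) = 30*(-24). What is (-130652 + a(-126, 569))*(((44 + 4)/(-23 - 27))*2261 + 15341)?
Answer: -43255676092/25 ≈ -1.7302e+9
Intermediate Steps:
a(k, o) = -720
(-130652 + a(-126, 569))*(((44 + 4)/(-23 - 27))*2261 + 15341) = (-130652 - 720)*(((44 + 4)/(-23 - 27))*2261 + 15341) = -131372*((48/(-50))*2261 + 15341) = -131372*((48*(-1/50))*2261 + 15341) = -131372*(-24/25*2261 + 15341) = -131372*(-54264/25 + 15341) = -131372*329261/25 = -43255676092/25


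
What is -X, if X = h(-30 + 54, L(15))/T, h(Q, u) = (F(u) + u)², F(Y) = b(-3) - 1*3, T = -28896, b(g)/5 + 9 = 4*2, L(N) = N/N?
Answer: 7/4128 ≈ 0.0016957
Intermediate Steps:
L(N) = 1
b(g) = -5 (b(g) = -45 + 5*(4*2) = -45 + 5*8 = -45 + 40 = -5)
F(Y) = -8 (F(Y) = -5 - 1*3 = -5 - 3 = -8)
h(Q, u) = (-8 + u)²
X = -7/4128 (X = (-8 + 1)²/(-28896) = (-7)²*(-1/28896) = 49*(-1/28896) = -7/4128 ≈ -0.0016957)
-X = -1*(-7/4128) = 7/4128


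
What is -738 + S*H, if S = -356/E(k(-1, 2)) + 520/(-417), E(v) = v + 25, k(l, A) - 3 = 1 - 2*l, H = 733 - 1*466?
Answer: -17826950/4309 ≈ -4137.1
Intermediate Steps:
H = 267 (H = 733 - 466 = 267)
k(l, A) = 4 - 2*l (k(l, A) = 3 + (1 - 2*l) = 4 - 2*l)
E(v) = 25 + v
S = -164572/12927 (S = -356/(25 + (4 - 2*(-1))) + 520/(-417) = -356/(25 + (4 + 2)) + 520*(-1/417) = -356/(25 + 6) - 520/417 = -356/31 - 520/417 = -164572/12927 ≈ -12.731)
-738 + S*H = -738 - 164572/12927*267 = -738 - 14646908/4309 = -17826950/4309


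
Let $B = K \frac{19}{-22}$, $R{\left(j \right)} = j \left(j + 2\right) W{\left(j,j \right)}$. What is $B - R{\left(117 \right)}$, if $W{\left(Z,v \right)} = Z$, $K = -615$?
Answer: $- \frac{35826117}{22} \approx -1.6285 \cdot 10^{6}$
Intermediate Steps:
$R{\left(j \right)} = j^{2} \left(2 + j\right)$ ($R{\left(j \right)} = j \left(j + 2\right) j = j \left(2 + j\right) j = j^{2} \left(2 + j\right)$)
$B = \frac{11685}{22}$ ($B = - 615 \frac{19}{-22} = - 615 \cdot 19 \left(- \frac{1}{22}\right) = \left(-615\right) \left(- \frac{19}{22}\right) = \frac{11685}{22} \approx 531.14$)
$B - R{\left(117 \right)} = \frac{11685}{22} - 117^{2} \left(2 + 117\right) = \frac{11685}{22} - 13689 \cdot 119 = \frac{11685}{22} - 1628991 = - \frac{35826117}{22}$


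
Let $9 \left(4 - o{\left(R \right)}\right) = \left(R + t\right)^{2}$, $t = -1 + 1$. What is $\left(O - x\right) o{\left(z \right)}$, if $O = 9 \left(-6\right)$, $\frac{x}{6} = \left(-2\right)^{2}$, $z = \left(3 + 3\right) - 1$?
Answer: $- \frac{286}{3} \approx -95.333$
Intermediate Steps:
$z = 5$ ($z = 6 - 1 = 5$)
$x = 24$ ($x = 6 \left(-2\right)^{2} = 6 \cdot 4 = 24$)
$t = 0$
$o{\left(R \right)} = 4 - \frac{R^{2}}{9}$ ($o{\left(R \right)} = 4 - \frac{\left(R + 0\right)^{2}}{9} = 4 - \frac{R^{2}}{9}$)
$O = -54$
$\left(O - x\right) o{\left(z \right)} = \left(-54 - 24\right) \left(4 - \frac{5^{2}}{9}\right) = \left(-54 - 24\right) \left(4 - \frac{25}{9}\right) = - 78 \left(4 - \frac{25}{9}\right) = \left(-78\right) \frac{11}{9} = - \frac{286}{3}$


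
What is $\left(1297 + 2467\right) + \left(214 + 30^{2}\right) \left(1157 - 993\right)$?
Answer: $186460$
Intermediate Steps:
$\left(1297 + 2467\right) + \left(214 + 30^{2}\right) \left(1157 - 993\right) = 3764 + \left(214 + 900\right) 164 = 3764 + 1114 \cdot 164 = 3764 + 182696 = 186460$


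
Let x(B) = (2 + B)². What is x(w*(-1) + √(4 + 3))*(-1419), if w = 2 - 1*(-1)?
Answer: -11352 + 2838*√7 ≈ -3843.4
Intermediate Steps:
w = 3 (w = 2 + 1 = 3)
x(w*(-1) + √(4 + 3))*(-1419) = (2 + (3*(-1) + √(4 + 3)))²*(-1419) = (2 + (-3 + √7))²*(-1419) = (-1 + √7)²*(-1419) = -1419*(-1 + √7)²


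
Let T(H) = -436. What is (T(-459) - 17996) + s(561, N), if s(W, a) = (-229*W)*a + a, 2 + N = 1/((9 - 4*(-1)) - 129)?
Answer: 6948733/29 ≈ 2.3961e+5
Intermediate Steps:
N = -233/116 (N = -2 + 1/((9 - 4*(-1)) - 129) = -2 + 1/((9 + 4) - 129) = -2 + 1/(13 - 129) = -2 + 1/(-116) = -2 - 1/116 = -233/116 ≈ -2.0086)
s(W, a) = a - 229*W*a (s(W, a) = -229*W*a + a = a - 229*W*a)
(T(-459) - 17996) + s(561, N) = (-436 - 17996) - 233*(1 - 229*561)/116 = -18432 - 233*(1 - 128469)/116 = -18432 - 233/116*(-128468) = -18432 + 7483261/29 = 6948733/29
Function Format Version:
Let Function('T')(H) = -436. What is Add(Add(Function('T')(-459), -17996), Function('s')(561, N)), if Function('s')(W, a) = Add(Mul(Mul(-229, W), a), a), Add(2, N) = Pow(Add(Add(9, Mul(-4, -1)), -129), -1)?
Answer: Rational(6948733, 29) ≈ 2.3961e+5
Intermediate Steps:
N = Rational(-233, 116) (N = Add(-2, Pow(Add(Add(9, Mul(-4, -1)), -129), -1)) = Add(-2, Pow(Add(Add(9, 4), -129), -1)) = Add(-2, Pow(Add(13, -129), -1)) = Add(-2, Pow(-116, -1)) = Add(-2, Rational(-1, 116)) = Rational(-233, 116) ≈ -2.0086)
Function('s')(W, a) = Add(a, Mul(-229, W, a)) (Function('s')(W, a) = Add(Mul(-229, W, a), a) = Add(a, Mul(-229, W, a)))
Add(Add(Function('T')(-459), -17996), Function('s')(561, N)) = Add(Add(-436, -17996), Mul(Rational(-233, 116), Add(1, Mul(-229, 561)))) = Add(-18432, Mul(Rational(-233, 116), Add(1, -128469))) = Add(-18432, Mul(Rational(-233, 116), -128468)) = Add(-18432, Rational(7483261, 29)) = Rational(6948733, 29)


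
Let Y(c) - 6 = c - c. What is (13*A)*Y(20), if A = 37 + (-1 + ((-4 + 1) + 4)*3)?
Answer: 3042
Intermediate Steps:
Y(c) = 6 (Y(c) = 6 + (c - c) = 6 + 0 = 6)
A = 39 (A = 37 + (-1 + (-3 + 4)*3) = 37 + (-1 + 1*3) = 37 + (-1 + 3) = 37 + 2 = 39)
(13*A)*Y(20) = (13*39)*6 = 507*6 = 3042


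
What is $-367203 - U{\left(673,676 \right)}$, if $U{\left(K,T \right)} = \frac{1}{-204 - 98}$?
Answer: $- \frac{110895305}{302} \approx -3.672 \cdot 10^{5}$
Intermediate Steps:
$U{\left(K,T \right)} = - \frac{1}{302}$ ($U{\left(K,T \right)} = \frac{1}{-302} = - \frac{1}{302}$)
$-367203 - U{\left(673,676 \right)} = -367203 - - \frac{1}{302} = -367203 + \frac{1}{302} = - \frac{110895305}{302}$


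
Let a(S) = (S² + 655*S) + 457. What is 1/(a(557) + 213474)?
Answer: 1/889015 ≈ 1.1248e-6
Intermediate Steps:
a(S) = 457 + S² + 655*S
1/(a(557) + 213474) = 1/((457 + 557² + 655*557) + 213474) = 1/((457 + 310249 + 364835) + 213474) = 1/(675541 + 213474) = 1/889015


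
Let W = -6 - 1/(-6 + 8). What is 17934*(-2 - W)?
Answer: 80703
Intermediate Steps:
W = -13/2 (W = -6 - 1/2 = -13/2 ≈ -6.5000)
17934*(-2 - W) = 17934*(-2 - 1*(-13/2)) = 17934*(-2 + 13/2) = 17934*(9/2) = 80703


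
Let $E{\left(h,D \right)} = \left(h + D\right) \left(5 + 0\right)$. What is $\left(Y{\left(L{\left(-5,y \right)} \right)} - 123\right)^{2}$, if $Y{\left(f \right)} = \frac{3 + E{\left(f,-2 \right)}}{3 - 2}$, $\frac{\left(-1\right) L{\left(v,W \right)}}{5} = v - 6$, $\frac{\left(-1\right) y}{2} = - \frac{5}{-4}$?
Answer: $21025$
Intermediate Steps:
$E{\left(h,D \right)} = 5 D + 5 h$ ($E{\left(h,D \right)} = \left(D + h\right) 5 = 5 D + 5 h$)
$y = - \frac{5}{2}$ ($y = - 2 \left(- \frac{5}{-4}\right) = - 2 \left(\left(-5\right) \left(- \frac{1}{4}\right)\right) = \left(-2\right) \frac{5}{4} = - \frac{5}{2} \approx -2.5$)
$L{\left(v,W \right)} = 30 - 5 v$ ($L{\left(v,W \right)} = - 5 \left(v - 6\right) = - 5 \left(-6 + v\right) = 30 - 5 v$)
$Y{\left(f \right)} = -7 + 5 f$ ($Y{\left(f \right)} = \frac{3 + \left(5 \left(-2\right) + 5 f\right)}{3 - 2} = \frac{3 + \left(-10 + 5 f\right)}{1} = \left(-7 + 5 f\right) 1 = -7 + 5 f$)
$\left(Y{\left(L{\left(-5,y \right)} \right)} - 123\right)^{2} = \left(\left(-7 + 5 \left(30 - -25\right)\right) - 123\right)^{2} = \left(\left(-7 + 5 \left(30 + 25\right)\right) - 123\right)^{2} = \left(\left(-7 + 5 \cdot 55\right) - 123\right)^{2} = \left(\left(-7 + 275\right) - 123\right)^{2} = \left(268 - 123\right)^{2} = 145^{2} = 21025$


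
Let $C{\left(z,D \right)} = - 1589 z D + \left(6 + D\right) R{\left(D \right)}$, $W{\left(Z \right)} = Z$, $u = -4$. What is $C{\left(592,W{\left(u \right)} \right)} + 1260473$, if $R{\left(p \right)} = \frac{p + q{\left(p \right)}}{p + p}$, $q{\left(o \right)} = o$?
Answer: $5023227$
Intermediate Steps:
$R{\left(p \right)} = 1$ ($R{\left(p \right)} = \frac{p + p}{p + p} = \frac{2 p}{2 p} = 2 p \frac{1}{2 p} = 1$)
$C{\left(z,D \right)} = 6 + D - 1589 D z$ ($C{\left(z,D \right)} = - 1589 z D + \left(6 + D\right) 1 = - 1589 D z + \left(6 + D\right) = 6 + D - 1589 D z$)
$C{\left(592,W{\left(u \right)} \right)} + 1260473 = \left(6 - 4 - \left(-6356\right) 592\right) + 1260473 = \left(6 - 4 + 3762752\right) + 1260473 = 3762754 + 1260473 = 5023227$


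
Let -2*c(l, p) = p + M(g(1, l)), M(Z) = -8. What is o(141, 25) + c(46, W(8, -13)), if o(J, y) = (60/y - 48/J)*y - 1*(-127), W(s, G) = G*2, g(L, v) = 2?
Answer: 9188/47 ≈ 195.49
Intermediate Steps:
W(s, G) = 2*G
c(l, p) = 4 - p/2 (c(l, p) = -(p - 8)/2 = -(-8 + p)/2 = 4 - p/2)
o(J, y) = 127 + y*(-48/J + 60/y) (o(J, y) = (-48/J + 60/y)*y + 127 = y*(-48/J + 60/y) + 127 = 127 + y*(-48/J + 60/y))
o(141, 25) + c(46, W(8, -13)) = (187 - 48*25/141) + (4 - (-13)) = (187 - 48*25*1/141) + (4 - 1/2*(-26)) = (187 - 400/47) + (4 + 13) = 8389/47 + 17 = 9188/47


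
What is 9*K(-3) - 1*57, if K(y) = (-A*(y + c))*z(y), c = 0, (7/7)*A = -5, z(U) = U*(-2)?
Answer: -867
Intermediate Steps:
z(U) = -2*U
A = -5
K(y) = -10*y² (K(y) = (-(-5)*(y + 0))*(-2*y) = (-(-5)*y)*(-2*y) = (5*y)*(-2*y) = -10*y²)
9*K(-3) - 1*57 = 9*(-10*(-3)²) - 1*57 = 9*(-10*9) - 57 = 9*(-90) - 57 = -810 - 57 = -867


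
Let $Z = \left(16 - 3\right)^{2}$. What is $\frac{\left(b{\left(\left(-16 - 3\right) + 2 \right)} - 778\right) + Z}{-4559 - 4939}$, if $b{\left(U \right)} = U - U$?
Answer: $\frac{203}{3166} \approx 0.064119$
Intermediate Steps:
$b{\left(U \right)} = 0$
$Z = 169$ ($Z = 13^{2} = 169$)
$\frac{\left(b{\left(\left(-16 - 3\right) + 2 \right)} - 778\right) + Z}{-4559 - 4939} = \frac{\left(0 - 778\right) + 169}{-4559 - 4939} = \frac{\left(0 - 778\right) + 169}{-9498} = \left(-778 + 169\right) \left(- \frac{1}{9498}\right) = \left(-609\right) \left(- \frac{1}{9498}\right) = \frac{203}{3166}$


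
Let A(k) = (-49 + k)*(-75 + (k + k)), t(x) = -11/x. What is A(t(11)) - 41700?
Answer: -37850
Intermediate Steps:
A(k) = (-75 + 2*k)*(-49 + k) (A(k) = (-49 + k)*(-75 + 2*k) = (-75 + 2*k)*(-49 + k))
A(t(11)) - 41700 = (3675 - (-1903)/11 + 2*(-11/11)²) - 41700 = (3675 - (-1903)/11 + 2*(-11*1/11)²) - 41700 = (3675 - 173*(-1) + 2*(-1)²) - 41700 = (3675 + 173 + 2*1) - 41700 = (3675 + 173 + 2) - 41700 = 3850 - 41700 = -37850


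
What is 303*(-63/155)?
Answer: -19089/155 ≈ -123.15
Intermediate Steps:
303*(-63/155) = -19089/155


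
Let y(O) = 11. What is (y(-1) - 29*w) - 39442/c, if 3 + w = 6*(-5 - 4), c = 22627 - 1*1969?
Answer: 17167735/10329 ≈ 1662.1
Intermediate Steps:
c = 20658 (c = 22627 - 1969 = 20658)
w = -57 (w = -3 + 6*(-5 - 4) = -3 + 6*(-9) = -3 - 54 = -57)
(y(-1) - 29*w) - 39442/c = (11 - 29*(-57)) - 39442/20658 = (11 + 1653) - 39442/20658 = 1664 - 1*19721/10329 = 1664 - 19721/10329 = 17167735/10329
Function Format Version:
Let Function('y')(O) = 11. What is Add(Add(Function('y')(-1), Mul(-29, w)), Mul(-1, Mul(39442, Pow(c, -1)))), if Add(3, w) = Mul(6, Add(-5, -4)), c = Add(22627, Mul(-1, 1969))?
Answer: Rational(17167735, 10329) ≈ 1662.1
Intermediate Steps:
c = 20658 (c = Add(22627, -1969) = 20658)
w = -57 (w = Add(-3, Mul(6, Add(-5, -4))) = Add(-3, Mul(6, -9)) = Add(-3, -54) = -57)
Add(Add(Function('y')(-1), Mul(-29, w)), Mul(-1, Mul(39442, Pow(c, -1)))) = Add(Add(11, Mul(-29, -57)), Mul(-1, Mul(39442, Pow(20658, -1)))) = Add(Add(11, 1653), Mul(-1, Mul(39442, Rational(1, 20658)))) = Add(1664, Mul(-1, Rational(19721, 10329))) = Add(1664, Rational(-19721, 10329)) = Rational(17167735, 10329)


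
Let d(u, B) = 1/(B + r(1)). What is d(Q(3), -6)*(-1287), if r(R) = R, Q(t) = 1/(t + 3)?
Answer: 1287/5 ≈ 257.40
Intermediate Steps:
Q(t) = 1/(3 + t)
d(u, B) = 1/(1 + B) (d(u, B) = 1/(B + 1) = 1/(1 + B))
d(Q(3), -6)*(-1287) = -1287/(1 - 6) = -1287/(-5) = -⅕*(-1287) = 1287/5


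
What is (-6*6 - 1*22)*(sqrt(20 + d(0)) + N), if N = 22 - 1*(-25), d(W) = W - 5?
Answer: -2726 - 58*sqrt(15) ≈ -2950.6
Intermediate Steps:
d(W) = -5 + W
N = 47 (N = 22 + 25 = 47)
(-6*6 - 1*22)*(sqrt(20 + d(0)) + N) = (-6*6 - 1*22)*(sqrt(20 + (-5 + 0)) + 47) = (-36 - 22)*(sqrt(20 - 5) + 47) = -58*(sqrt(15) + 47) = -58*(47 + sqrt(15)) = -2726 - 58*sqrt(15)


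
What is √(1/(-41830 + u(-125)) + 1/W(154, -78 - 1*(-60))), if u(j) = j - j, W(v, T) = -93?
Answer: I*√163088435370/3890190 ≈ 0.10381*I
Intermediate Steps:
u(j) = 0
√(1/(-41830 + u(-125)) + 1/W(154, -78 - 1*(-60))) = √(1/(-41830 + 0) + 1/(-93)) = √(1/(-41830) - 1/93) = √(-1/41830 - 1/93) = √(-41923/3890190) = I*√163088435370/3890190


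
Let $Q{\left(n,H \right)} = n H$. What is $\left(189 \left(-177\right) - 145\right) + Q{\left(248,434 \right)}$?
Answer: $74034$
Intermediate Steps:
$Q{\left(n,H \right)} = H n$
$\left(189 \left(-177\right) - 145\right) + Q{\left(248,434 \right)} = \left(189 \left(-177\right) - 145\right) + 434 \cdot 248 = \left(-33453 - 145\right) + 107632 = -33598 + 107632 = 74034$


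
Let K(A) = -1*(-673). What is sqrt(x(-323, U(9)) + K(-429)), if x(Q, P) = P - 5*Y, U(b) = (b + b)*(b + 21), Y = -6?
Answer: sqrt(1243) ≈ 35.256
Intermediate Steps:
U(b) = 2*b*(21 + b) (U(b) = (2*b)*(21 + b) = 2*b*(21 + b))
x(Q, P) = 30 + P (x(Q, P) = P - 5*(-6) = P + 30 = 30 + P)
K(A) = 673
sqrt(x(-323, U(9)) + K(-429)) = sqrt((30 + 2*9*(21 + 9)) + 673) = sqrt((30 + 2*9*30) + 673) = sqrt((30 + 540) + 673) = sqrt(570 + 673) = sqrt(1243)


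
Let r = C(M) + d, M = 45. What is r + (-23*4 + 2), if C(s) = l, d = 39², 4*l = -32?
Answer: 1423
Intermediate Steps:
l = -8 (l = (¼)*(-32) = -8)
d = 1521
C(s) = -8
r = 1513 (r = -8 + 1521 = 1513)
r + (-23*4 + 2) = 1513 + (-23*4 + 2) = 1513 + (-92 + 2) = 1513 - 90 = 1423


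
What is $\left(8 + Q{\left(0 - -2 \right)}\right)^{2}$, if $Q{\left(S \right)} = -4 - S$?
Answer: $4$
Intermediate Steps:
$\left(8 + Q{\left(0 - -2 \right)}\right)^{2} = \left(8 - \left(4 + 2\right)\right)^{2} = \left(8 - 6\right)^{2} = 2^{2} = 4$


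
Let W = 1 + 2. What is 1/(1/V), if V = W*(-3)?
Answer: -9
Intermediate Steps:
W = 3
V = -9 (V = 3*(-3) = -9)
1/(1/V) = 1/(1/(-9)) = 1/(-⅑) = -9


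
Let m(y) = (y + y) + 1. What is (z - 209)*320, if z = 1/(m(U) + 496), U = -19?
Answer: -30697600/459 ≈ -66879.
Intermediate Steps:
m(y) = 1 + 2*y (m(y) = 2*y + 1 = 1 + 2*y)
z = 1/459 (z = 1/((1 + 2*(-19)) + 496) = 1/((1 - 38) + 496) = 1/(-37 + 496) = 1/459 ≈ 0.0021787)
(z - 209)*320 = (1/459 - 209)*320 = -95930/459*320 = -30697600/459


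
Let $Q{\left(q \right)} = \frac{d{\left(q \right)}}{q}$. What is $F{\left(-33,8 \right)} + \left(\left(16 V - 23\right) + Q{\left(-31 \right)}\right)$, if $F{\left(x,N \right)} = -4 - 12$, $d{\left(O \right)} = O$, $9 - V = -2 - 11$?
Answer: $314$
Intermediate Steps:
$V = 22$ ($V = 9 - \left(-2 - 11\right) = 9 - -13 = 9 + 13 = 22$)
$F{\left(x,N \right)} = -16$ ($F{\left(x,N \right)} = -4 - 12 = -16$)
$Q{\left(q \right)} = 1$ ($Q{\left(q \right)} = \frac{q}{q} = 1$)
$F{\left(-33,8 \right)} + \left(\left(16 V - 23\right) + Q{\left(-31 \right)}\right) = -16 + \left(\left(16 \cdot 22 - 23\right) + 1\right) = -16 + \left(\left(352 - 23\right) + 1\right) = -16 + \left(329 + 1\right) = -16 + 330 = 314$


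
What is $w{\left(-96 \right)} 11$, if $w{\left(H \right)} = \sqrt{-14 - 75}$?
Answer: $11 i \sqrt{89} \approx 103.77 i$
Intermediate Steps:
$w{\left(H \right)} = i \sqrt{89}$ ($w{\left(H \right)} = \sqrt{-89} = i \sqrt{89}$)
$w{\left(-96 \right)} 11 = i \sqrt{89} \cdot 11 = 11 i \sqrt{89}$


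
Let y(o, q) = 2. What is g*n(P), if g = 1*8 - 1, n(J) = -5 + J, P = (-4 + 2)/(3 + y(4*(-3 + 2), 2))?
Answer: -189/5 ≈ -37.800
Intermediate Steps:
P = -⅖ (P = (-4 + 2)/(3 + 2) = -2/5 = -2*⅕ = -⅖ ≈ -0.40000)
g = 7 (g = 8 - 1 = 7)
g*n(P) = 7*(-5 - ⅖) = 7*(-27/5) = -189/5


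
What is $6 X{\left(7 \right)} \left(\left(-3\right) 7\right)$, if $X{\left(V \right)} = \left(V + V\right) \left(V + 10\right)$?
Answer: $-29988$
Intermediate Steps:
$X{\left(V \right)} = 2 V \left(10 + V\right)$
$6 X{\left(7 \right)} \left(\left(-3\right) 7\right) = 6 \cdot 2 \cdot 7 \left(10 + 7\right) \left(\left(-3\right) 7\right) = 6 \cdot 2 \cdot 7 \cdot 17 \left(-21\right) = 6 \cdot 238 \left(-21\right) = 1428 \left(-21\right) = -29988$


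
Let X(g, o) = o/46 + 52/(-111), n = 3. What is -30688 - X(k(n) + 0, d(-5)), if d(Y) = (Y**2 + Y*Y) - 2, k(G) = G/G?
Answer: -78347932/2553 ≈ -30689.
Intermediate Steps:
k(G) = 1
d(Y) = -2 + 2*Y**2 (d(Y) = (Y**2 + Y**2) - 2 = 2*Y**2 - 2 = -2 + 2*Y**2)
X(g, o) = -52/111 + o/46 (X(g, o) = o*(1/46) + 52*(-1/111) = o/46 - 52/111 = -52/111 + o/46)
-30688 - X(k(n) + 0, d(-5)) = -30688 - (-52/111 + (-2 + 2*(-5)**2)/46) = -30688 - (-52/111 + (-2 + 2*25)/46) = -30688 - (-52/111 + (-2 + 50)/46) = -30688 - (-52/111 + (1/46)*48) = -30688 - (-52/111 + 24/23) = -30688 - 1*1468/2553 = -30688 - 1468/2553 = -78347932/2553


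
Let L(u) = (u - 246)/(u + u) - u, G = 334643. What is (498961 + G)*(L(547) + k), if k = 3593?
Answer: 1389044765250/547 ≈ 2.5394e+9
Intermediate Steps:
L(u) = -u + (-246 + u)/(2*u) (L(u) = (-246 + u)/((2*u)) - u = (-246 + u)*(1/(2*u)) - u = (-246 + u)/(2*u) - u = -u + (-246 + u)/(2*u))
(498961 + G)*(L(547) + k) = (498961 + 334643)*((½ - 1*547 - 123/547) + 3593) = 833604*((½ - 547 - 123*1/547) + 3593) = 833604*((½ - 547 - 123/547) + 3593) = 833604*(-598117/1094 + 3593) = 833604*(3332625/1094) = 1389044765250/547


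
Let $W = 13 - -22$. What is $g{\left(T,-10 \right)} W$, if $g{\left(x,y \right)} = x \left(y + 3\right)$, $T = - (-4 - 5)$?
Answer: $-2205$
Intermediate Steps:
$T = 9$ ($T = \left(-1\right) \left(-9\right) = 9$)
$W = 35$ ($W = 13 + 22 = 35$)
$g{\left(x,y \right)} = x \left(3 + y\right)$
$g{\left(T,-10 \right)} W = 9 \left(3 - 10\right) 35 = 9 \left(-7\right) 35 = \left(-63\right) 35 = -2205$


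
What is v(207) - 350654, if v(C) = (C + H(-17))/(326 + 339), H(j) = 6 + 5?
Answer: -233184692/665 ≈ -3.5065e+5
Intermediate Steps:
H(j) = 11
v(C) = 11/665 + C/665 (v(C) = (C + 11)/(326 + 339) = (11 + C)/665 = (11 + C)*(1/665) = 11/665 + C/665)
v(207) - 350654 = (11/665 + (1/665)*207) - 350654 = (11/665 + 207/665) - 350654 = 218/665 - 350654 = -233184692/665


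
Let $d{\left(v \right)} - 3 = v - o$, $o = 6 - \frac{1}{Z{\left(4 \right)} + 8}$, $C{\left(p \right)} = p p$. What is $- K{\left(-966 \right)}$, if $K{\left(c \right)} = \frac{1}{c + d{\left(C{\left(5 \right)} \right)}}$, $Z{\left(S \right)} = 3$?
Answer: $\frac{11}{10383} \approx 0.0010594$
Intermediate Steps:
$C{\left(p \right)} = p^{2}$
$o = \frac{65}{11}$ ($o = 6 - \frac{1}{3 + 8} = 6 - \frac{1}{11} = \frac{65}{11} \approx 5.9091$)
$d{\left(v \right)} = - \frac{32}{11} + v$ ($d{\left(v \right)} = 3 + \left(v - \frac{65}{11}\right) = 3 + \left(- \frac{65}{11} + v\right) = - \frac{32}{11} + v$)
$K{\left(c \right)} = \frac{1}{\frac{243}{11} + c}$ ($K{\left(c \right)} = \frac{1}{c - \left(\frac{32}{11} - 5^{2}\right)} = \frac{1}{c + \left(- \frac{32}{11} + 25\right)} = \frac{1}{c + \frac{243}{11}} = \frac{1}{\frac{243}{11} + c}$)
$- K{\left(-966 \right)} = - \frac{11}{243 + 11 \left(-966\right)} = - \frac{11}{243 - 10626} = - \frac{11}{-10383} = - \frac{11 \left(-1\right)}{10383} = \left(-1\right) \left(- \frac{11}{10383}\right) = \frac{11}{10383}$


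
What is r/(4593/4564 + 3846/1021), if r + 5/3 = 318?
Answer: 340168612/5132907 ≈ 66.272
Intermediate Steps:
r = 949/3 (r = -5/3 + 318 = 949/3 ≈ 316.33)
r/(4593/4564 + 3846/1021) = 949/(3*(4593/4564 + 3846/1021)) = 949/(3*(22242597/4659844)) = (949/3)*(4659844/22242597) = 340168612/5132907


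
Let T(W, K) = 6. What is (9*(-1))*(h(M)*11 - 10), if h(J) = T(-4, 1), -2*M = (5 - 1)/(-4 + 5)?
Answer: -504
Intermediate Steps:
M = -2 (M = -(5 - 1)/(2*(-4 + 5)) = -2/1 = -2 ≈ -2.0000)
h(J) = 6
(9*(-1))*(h(M)*11 - 10) = (9*(-1))*(6*11 - 10) = -9*(66 - 10) = -9*56 = -504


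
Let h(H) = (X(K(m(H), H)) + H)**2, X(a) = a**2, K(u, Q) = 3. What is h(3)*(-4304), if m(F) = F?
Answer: -619776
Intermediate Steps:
h(H) = (9 + H)**2 (h(H) = (3**2 + H)**2 = (9 + H)**2)
h(3)*(-4304) = (9 + 3)**2*(-4304) = 12**2*(-4304) = 144*(-4304) = -619776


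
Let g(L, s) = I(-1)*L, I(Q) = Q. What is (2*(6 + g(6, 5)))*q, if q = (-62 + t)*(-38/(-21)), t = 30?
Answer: 0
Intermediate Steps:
g(L, s) = -L
q = -1216/21 (q = (-62 + 30)*(-38/(-21)) = -(-1216)*(-1)/21 = -32*38/21 = -1216/21 ≈ -57.905)
(2*(6 + g(6, 5)))*q = (2*(6 - 1*6))*(-1216/21) = (2*(6 - 6))*(-1216/21) = (2*0)*(-1216/21) = 0*(-1216/21) = 0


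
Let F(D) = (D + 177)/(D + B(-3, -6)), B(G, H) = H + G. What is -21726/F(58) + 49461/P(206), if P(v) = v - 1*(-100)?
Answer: -104712103/23970 ≈ -4368.5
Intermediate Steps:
B(G, H) = G + H
F(D) = (177 + D)/(-9 + D) (F(D) = (D + 177)/(D + (-3 - 6)) = (177 + D)/(D - 9) = (177 + D)/(-9 + D))
P(v) = 100 + v (P(v) = v + 100 = 100 + v)
-21726/F(58) + 49461/P(206) = -21726*(-9 + 58)/(177 + 58) + 49461/(100 + 206) = -21726/(235/49) + 49461/306 = -21726/((1/49)*235) + 49461*(1/306) = -21726/235/49 + 16487/102 = -21726*49/235 + 16487/102 = -1064574/235 + 16487/102 = -104712103/23970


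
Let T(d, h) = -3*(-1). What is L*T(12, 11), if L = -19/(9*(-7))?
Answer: 19/21 ≈ 0.90476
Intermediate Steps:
L = 19/63 (L = -19/(-63) = -19*(-1/63) = 19/63 ≈ 0.30159)
T(d, h) = 3
L*T(12, 11) = (19/63)*3 = 19/21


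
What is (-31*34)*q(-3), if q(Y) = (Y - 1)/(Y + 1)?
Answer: -2108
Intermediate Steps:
q(Y) = (-1 + Y)/(1 + Y)
(-31*34)*q(-3) = (-31*34)*((-1 - 3)/(1 - 3)) = -1054*(-4)/(-2) = -(-527)*(-4) = -1054*2 = -2108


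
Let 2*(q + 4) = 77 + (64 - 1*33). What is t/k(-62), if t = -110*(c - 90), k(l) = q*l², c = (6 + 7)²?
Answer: -869/19220 ≈ -0.045213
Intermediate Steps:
c = 169 (c = 13² = 169)
q = 50 (q = -4 + (77 + (64 - 1*33))/2 = -4 + (77 + (64 - 33))/2 = -4 + (77 + 31)/2 = -4 + (½)*108 = -4 + 54 = 50)
k(l) = 50*l²
t = -8690 (t = -110*(169 - 90) = -110*79 = -8690)
t/k(-62) = -8690/(50*(-62)²) = -8690/(50*3844) = -8690/192200 = -8690*1/192200 = -869/19220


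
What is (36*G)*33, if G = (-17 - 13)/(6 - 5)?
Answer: -35640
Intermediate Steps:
G = -30 (G = -30/1 = -30*1 = -30)
(36*G)*33 = (36*(-30))*33 = -1080*33 = -35640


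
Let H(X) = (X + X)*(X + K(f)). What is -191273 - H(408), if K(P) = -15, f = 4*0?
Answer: -511961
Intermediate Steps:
f = 0
H(X) = 2*X*(-15 + X) (H(X) = (X + X)*(X - 15) = (2*X)*(-15 + X) = 2*X*(-15 + X))
-191273 - H(408) = -191273 - 2*408*(-15 + 408) = -191273 - 2*408*393 = -191273 - 1*320688 = -191273 - 320688 = -511961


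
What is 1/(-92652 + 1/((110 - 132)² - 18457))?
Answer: -17973/1665234397 ≈ -1.0793e-5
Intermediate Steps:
1/(-92652 + 1/((110 - 132)² - 18457)) = 1/(-92652 + 1/((-22)² - 18457)) = 1/(-92652 + 1/(484 - 18457)) = 1/(-92652 + 1/(-17973)) = 1/(-92652 - 1/17973) = 1/(-1665234397/17973) = -17973/1665234397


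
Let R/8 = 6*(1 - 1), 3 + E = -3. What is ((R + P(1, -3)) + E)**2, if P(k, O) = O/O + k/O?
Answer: 256/9 ≈ 28.444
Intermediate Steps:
P(k, O) = 1 + k/O
E = -6 (E = -3 - 3 = -6)
R = 0 (R = 8*(6*(1 - 1)) = 8*(6*0) = 8*0 = 0)
((R + P(1, -3)) + E)**2 = ((0 + (-3 + 1)/(-3)) - 6)**2 = ((0 - 1/3*(-2)) - 6)**2 = ((0 + 2/3) - 6)**2 = (2/3 - 6)**2 = (-16/3)**2 = 256/9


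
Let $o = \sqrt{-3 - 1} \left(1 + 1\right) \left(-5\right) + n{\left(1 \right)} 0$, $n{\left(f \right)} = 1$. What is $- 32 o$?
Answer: $640 i \approx 640.0 i$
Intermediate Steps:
$o = - 20 i$ ($o = \sqrt{-3 - 1} \left(1 + 1\right) \left(-5\right) + 1 \cdot 0 = \sqrt{-4} \cdot 2 \left(-5\right) + 0 = 2 i \left(-10\right) + 0 = - 20 i + 0 = - 20 i \approx - 20.0 i$)
$- 32 o = - 32 \left(- 20 i\right) = 640 i$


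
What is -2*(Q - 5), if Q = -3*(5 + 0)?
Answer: 40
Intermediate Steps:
Q = -15 (Q = -3*5 = -15)
-2*(Q - 5) = -2*(-15 - 5) = -2*(-20) = 40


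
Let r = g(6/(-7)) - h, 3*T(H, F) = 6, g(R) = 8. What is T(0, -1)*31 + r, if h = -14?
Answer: 84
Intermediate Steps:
T(H, F) = 2 (T(H, F) = (⅓)*6 = 2)
r = 22 (r = 8 - 1*(-14) = 8 + 14 = 22)
T(0, -1)*31 + r = 2*31 + 22 = 62 + 22 = 84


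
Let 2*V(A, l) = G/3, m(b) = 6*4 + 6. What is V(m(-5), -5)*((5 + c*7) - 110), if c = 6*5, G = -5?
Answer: -175/2 ≈ -87.500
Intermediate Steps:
c = 30
m(b) = 30 (m(b) = 24 + 6 = 30)
V(A, l) = -⅚ (V(A, l) = (-5/3)/2 = (-5*⅓)/2 = (½)*(-5/3) = -⅚)
V(m(-5), -5)*((5 + c*7) - 110) = -5*((5 + 30*7) - 110)/6 = -5*((5 + 210) - 110)/6 = -5*(215 - 110)/6 = -⅚*105 = -175/2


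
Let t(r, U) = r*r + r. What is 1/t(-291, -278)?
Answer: 1/84390 ≈ 1.1850e-5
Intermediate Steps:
t(r, U) = r + r² (t(r, U) = r² + r = r + r²)
1/t(-291, -278) = 1/(-291*(1 - 291)) = 1/(-291*(-290)) = 1/84390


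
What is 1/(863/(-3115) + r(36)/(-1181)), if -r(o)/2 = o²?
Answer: 3678815/7054877 ≈ 0.52146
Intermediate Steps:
r(o) = -2*o²
1/(863/(-3115) + r(36)/(-1181)) = 1/(863/(-3115) - 2*36²/(-1181)) = 1/(863*(-1/3115) - 2*1296*(-1/1181)) = 1/(-863/3115 - 2592*(-1/1181)) = 1/(-863/3115 + 2592/1181) = 1/(7054877/3678815) = 3678815/7054877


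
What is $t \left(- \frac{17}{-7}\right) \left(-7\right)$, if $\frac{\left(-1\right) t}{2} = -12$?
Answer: $-408$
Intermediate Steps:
$t = 24$ ($t = \left(-2\right) \left(-12\right) = 24$)
$t \left(- \frac{17}{-7}\right) \left(-7\right) = 24 \left(- \frac{17}{-7}\right) \left(-7\right) = 24 \left(\left(-17\right) \left(- \frac{1}{7}\right)\right) \left(-7\right) = 24 \cdot \frac{17}{7} \left(-7\right) = \frac{408}{7} \left(-7\right) = -408$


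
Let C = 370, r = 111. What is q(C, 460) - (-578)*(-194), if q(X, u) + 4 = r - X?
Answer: -112395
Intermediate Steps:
q(X, u) = 107 - X (q(X, u) = -4 + (111 - X) = 107 - X)
q(C, 460) - (-578)*(-194) = (107 - 1*370) - (-578)*(-194) = (107 - 370) - 1*112132 = -263 - 112132 = -112395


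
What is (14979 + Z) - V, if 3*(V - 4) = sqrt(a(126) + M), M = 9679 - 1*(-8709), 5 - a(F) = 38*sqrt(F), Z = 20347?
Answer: 35322 - sqrt(18393 - 114*sqrt(14))/3 ≈ 35277.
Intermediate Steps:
a(F) = 5 - 38*sqrt(F)
M = 18388 (M = 9679 + 8709 = 18388)
V = 4 + sqrt(18393 - 114*sqrt(14))/3 (V = 4 + sqrt((5 - 114*sqrt(14)) + 18388)/3 = 4 + sqrt(18393 - 114*sqrt(14))/3 ≈ 48.680)
(14979 + Z) - V = (14979 + 20347) - (4 + sqrt(18393 - 114*sqrt(14))/3) = 35326 + (-4 - sqrt(18393 - 114*sqrt(14))/3) = 35322 - sqrt(18393 - 114*sqrt(14))/3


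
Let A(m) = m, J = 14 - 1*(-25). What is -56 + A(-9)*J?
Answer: -407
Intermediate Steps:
J = 39 (J = 14 + 25 = 39)
-56 + A(-9)*J = -56 - 9*39 = -56 - 351 = -407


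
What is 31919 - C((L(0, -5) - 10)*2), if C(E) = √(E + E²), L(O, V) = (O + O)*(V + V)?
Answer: 31919 - 2*√95 ≈ 31900.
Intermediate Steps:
L(O, V) = 4*O*V (L(O, V) = (2*O)*(2*V) = 4*O*V)
31919 - C((L(0, -5) - 10)*2) = 31919 - √(((4*0*(-5) - 10)*2)*(1 + (4*0*(-5) - 10)*2)) = 31919 - √(((0 - 10)*2)*(1 + (0 - 10)*2)) = 31919 - √((-10*2)*(1 - 10*2)) = 31919 - √(-20*(1 - 20)) = 31919 - √(-20*(-19)) = 31919 - √380 = 31919 - 2*√95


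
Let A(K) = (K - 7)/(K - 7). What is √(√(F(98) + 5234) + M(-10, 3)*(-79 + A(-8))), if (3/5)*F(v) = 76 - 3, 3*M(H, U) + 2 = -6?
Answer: √(1872 + 3*√48201)/3 ≈ 16.768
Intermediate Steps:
M(H, U) = -8/3 (M(H, U) = -⅔ + (⅓)*(-6) = -⅔ - 2 = -8/3)
A(K) = 1 (A(K) = (-7 + K)/(-7 + K) = 1)
F(v) = 365/3 (F(v) = 5*(76 - 3)/3 = (5/3)*73 = 365/3)
√(√(F(98) + 5234) + M(-10, 3)*(-79 + A(-8))) = √(√(365/3 + 5234) - 8*(-79 + 1)/3) = √(√(16067/3) - 8/3*(-78)) = √(√48201/3 + 208) = √(208 + √48201/3)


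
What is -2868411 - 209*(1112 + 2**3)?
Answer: -3102491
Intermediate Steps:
-2868411 - 209*(1112 + 2**3) = -2868411 - 209*(1112 + 8) = -2868411 - 209*1120 = -2868411 - 1*234080 = -2868411 - 234080 = -3102491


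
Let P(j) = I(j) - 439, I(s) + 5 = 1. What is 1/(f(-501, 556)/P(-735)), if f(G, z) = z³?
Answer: -443/171879616 ≈ -2.5774e-6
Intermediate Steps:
I(s) = -4 (I(s) = -5 + 1 = -4)
P(j) = -443 (P(j) = -4 - 439 = -443)
1/(f(-501, 556)/P(-735)) = 1/(556³/(-443)) = 1/(171879616*(-1/443)) = 1/(-171879616/443) = -443/171879616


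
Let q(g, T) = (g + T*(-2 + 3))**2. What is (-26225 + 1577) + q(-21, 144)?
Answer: -9519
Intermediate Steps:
q(g, T) = (T + g)**2 (q(g, T) = (g + T*1)**2 = (g + T)**2 = (T + g)**2)
(-26225 + 1577) + q(-21, 144) = (-26225 + 1577) + (144 - 21)**2 = -24648 + 123**2 = -24648 + 15129 = -9519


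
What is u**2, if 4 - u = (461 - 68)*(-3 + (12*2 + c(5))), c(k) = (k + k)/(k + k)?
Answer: 74684164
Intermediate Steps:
c(k) = 1 (c(k) = (2*k)/((2*k)) = (2*k)*(1/(2*k)) = 1)
u = -8642 (u = 4 - (461 - 68)*(-3 + (12*2 + 1)) = 4 - 393*(-3 + (24 + 1)) = 4 - 393*(-3 + 25) = 4 - 393*22 = 4 - 1*8646 = 4 - 8646 = -8642)
u**2 = (-8642)**2 = 74684164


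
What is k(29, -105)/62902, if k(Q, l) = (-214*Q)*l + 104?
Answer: 325867/31451 ≈ 10.361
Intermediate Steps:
k(Q, l) = 104 - 214*Q*l (k(Q, l) = -214*Q*l + 104 = 104 - 214*Q*l)
k(29, -105)/62902 = (104 - 214*29*(-105))/62902 = (104 + 651630)*(1/62902) = 651734*(1/62902) = 325867/31451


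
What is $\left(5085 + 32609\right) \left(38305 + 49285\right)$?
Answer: $3301617460$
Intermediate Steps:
$\left(5085 + 32609\right) \left(38305 + 49285\right) = 37694 \cdot 87590 = 3301617460$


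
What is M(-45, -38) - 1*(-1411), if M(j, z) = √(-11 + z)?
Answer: 1411 + 7*I ≈ 1411.0 + 7.0*I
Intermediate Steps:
M(-45, -38) - 1*(-1411) = √(-11 - 38) - 1*(-1411) = √(-49) + 1411 = 7*I + 1411 = 1411 + 7*I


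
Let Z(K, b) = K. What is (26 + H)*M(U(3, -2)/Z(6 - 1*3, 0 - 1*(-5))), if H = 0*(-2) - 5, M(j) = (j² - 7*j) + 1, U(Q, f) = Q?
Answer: -105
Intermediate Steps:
M(j) = 1 + j² - 7*j
H = -5 (H = 0 - 5 = -5)
(26 + H)*M(U(3, -2)/Z(6 - 1*3, 0 - 1*(-5))) = (26 - 5)*(1 + (3/(6 - 1*3))² - 21/(6 - 1*3)) = 21*(1 + (3/(6 - 3))² - 21/(6 - 3)) = 21*(1 + (3/3)² - 21/3) = 21*(1 + (3*(⅓))² - 21/3) = 21*(1 + 1² - 7*1) = 21*(1 + 1 - 7) = 21*(-5) = -105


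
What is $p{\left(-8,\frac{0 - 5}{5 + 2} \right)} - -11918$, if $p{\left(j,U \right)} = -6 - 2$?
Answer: $11910$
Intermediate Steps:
$p{\left(j,U \right)} = -8$ ($p{\left(j,U \right)} = -6 - 2 = -8$)
$p{\left(-8,\frac{0 - 5}{5 + 2} \right)} - -11918 = -8 - -11918 = -8 + 11918 = 11910$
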